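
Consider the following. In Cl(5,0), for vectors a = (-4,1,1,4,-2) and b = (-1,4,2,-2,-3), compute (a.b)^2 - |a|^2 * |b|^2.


a . b = (-4)*(-1) + 1*4 + 1*2 + 4*(-2) + (-2)*(-3)
= 4 + 4 + 2 + (-8) + 6 = 8
|a|^2 = (-4)^2 + 1^2 + 1^2 + 4^2 + (-2)^2 = 38
|b|^2 = (-1)^2 + 4^2 + 2^2 + (-2)^2 + (-3)^2 = 34
(a.b)^2 = 8^2 = 64
|a|^2 * |b|^2 = 38 * 34 = 1292
Result = 64 - 1292 = -1228


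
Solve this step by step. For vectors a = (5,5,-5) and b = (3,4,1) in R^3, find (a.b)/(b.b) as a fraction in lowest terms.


Projection coefficient = (a . b) / (b . b)
a . b = 5*3 + 5*4 + (-5)*1
= 15 + 20 + (-5) = 30
b . b = 3^2 + 4^2 + 1^2
= 9 + 16 + 1 = 26
Coefficient = 30/26
In lowest terms: 15/13


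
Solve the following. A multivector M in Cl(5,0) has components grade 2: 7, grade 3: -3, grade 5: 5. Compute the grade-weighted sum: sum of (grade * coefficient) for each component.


Grade-weighted sum = sum of grade_k * coefficient_k
2*7 = 14
3*(-3) = -9
5*5 = 25
Total = 14 + (-9) + 25 = 30


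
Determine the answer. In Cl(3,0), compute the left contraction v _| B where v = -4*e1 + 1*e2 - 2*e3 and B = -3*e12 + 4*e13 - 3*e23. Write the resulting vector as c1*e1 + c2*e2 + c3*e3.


Left contraction v _| B = <vB>_1 (grade-1 part of the geometric product vB).
Using e1_|e12 = e2, e2_|e12 = -e1, e1_|e13 = e3, e3_|e13 = -e1, e2_|e23 = e3, e3_|e23 = -e2:
e1 coeff: -v2*b12 - v3*b13 = -(1)*(-3) - (-2)*(4) = 11
e2 coeff: v1*b12 - v3*b23 = (-4)*(-3) - (-2)*(-3) = 6
e3 coeff: v1*b13 + v2*b23 = (-4)*(4) + (1)*(-3) = -19
v _| B = 11*e1 + 6*e2 - 19*e3


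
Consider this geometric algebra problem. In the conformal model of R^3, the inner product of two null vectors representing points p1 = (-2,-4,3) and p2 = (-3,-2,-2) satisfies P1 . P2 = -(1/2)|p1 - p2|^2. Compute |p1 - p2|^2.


p1 - p2 = (1, -2, 5)
|p1 - p2|^2 = 1^2 + (-2)^2 + 5^2
= 1 + 4 + 25
= 30


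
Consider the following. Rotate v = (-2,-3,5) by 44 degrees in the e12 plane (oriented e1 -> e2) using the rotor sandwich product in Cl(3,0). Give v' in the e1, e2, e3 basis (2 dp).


Rotor R = cos(22deg) - sin(22deg)*e12
Rotation angle theta = 2 * 22 = 44 degrees in the e12 plane (e1 -> e2).
The component perpendicular to the plane (e3) is invariant: v'_3 = v3 = 5.00
cos(44deg) = 0.7193, sin(44deg) = 0.6947
v'_1 = v1*cos(theta) - v2*sin(theta) = -2*0.7193 - (-3)*0.6947 = 0.65
v'_2 = v1*sin(theta) + v2*cos(theta) = -2*0.6947 + (-3)*0.7193 = -3.55
v' = 0.65*e1 - 3.55*e2 + 5.00*e3


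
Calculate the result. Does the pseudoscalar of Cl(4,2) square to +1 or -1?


The pseudoscalar I = e1...e_n (product of all n generators) of Cl(p,q) satisfies I^2 = (-1)^(q + n(n-1)/2).
p = 4, q = 2, n = p + q = 6
n(n-1)/2 = 6 * 5 / 2 = 15
Exponent = q + n(n-1)/2 = 2 + 15 = 17
I^2 = (-1)^17 = -1


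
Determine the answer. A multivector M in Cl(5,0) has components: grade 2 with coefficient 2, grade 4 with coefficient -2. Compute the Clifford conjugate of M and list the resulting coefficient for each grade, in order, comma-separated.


Clifford conjugate sign for grade k: (-1)^(k(k+1)/2)
Grade 2: (-1)^(2*3/2) = (-1)^3 = -1, coeff 2 -> -2
Grade 4: (-1)^(4*5/2) = (-1)^10 = 1, coeff -2 -> -2
Conjugated coefficients: -2, -2


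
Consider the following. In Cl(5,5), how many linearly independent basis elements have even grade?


Even subalgebra dimension = 2^(n-1)
n = 5 + 5 = 10
2^(10 - 1) = 2^9 = 512
Verification: sum of C(10,k) for even k = 1 + 45 + 210 + 210 + 45 + 1 = 512
Result = 512


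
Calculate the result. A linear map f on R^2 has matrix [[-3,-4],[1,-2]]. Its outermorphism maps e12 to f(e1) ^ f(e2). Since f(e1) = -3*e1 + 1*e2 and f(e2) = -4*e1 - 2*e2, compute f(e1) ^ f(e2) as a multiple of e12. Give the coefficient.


The outermorphism of a linear map f sends e1^e2 to f(e1)^f(e2).
f(e1) = -3*e1 + 1*e2
f(e2) = -4*e1 - 2*e2
f(e1) ^ f(e2) = (-3*e1 + 1*e2) ^ (-4*e1 - 2*e2)
= (-3)*(-2)*e12 + 1*(-4)*e21
= (6 - (-4))*e12
= 10*e12
Coefficient = 10


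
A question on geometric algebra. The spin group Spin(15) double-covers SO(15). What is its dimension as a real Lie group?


Spin(n) double-covers SO(n); both have Lie algebra so(n) of dimension n(n-1)/2.
n = 15
n(n-1) = 15 * 14 = 210
dim Spin(15) = 210/2 = 105


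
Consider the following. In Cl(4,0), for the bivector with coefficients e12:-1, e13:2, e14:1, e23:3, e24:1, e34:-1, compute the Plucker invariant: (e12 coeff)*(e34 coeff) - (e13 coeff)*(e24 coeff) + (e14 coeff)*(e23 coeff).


Plucker relation: af - be + cd
a*f = (-1)*(-1) = 1
b*e = 2*1 = 2
c*d = 1*3 = 3
af - be + cd = 1 - 2 + 3
= 2


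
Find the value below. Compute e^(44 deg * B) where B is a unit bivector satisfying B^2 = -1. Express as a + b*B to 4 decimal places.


For a unit bivector B with B^2 = -1, the exponential series gives
e^(theta*B) = cos(theta) + sin(theta)*B (the GA analogue of Euler's formula).
theta = 44 degrees = 0.767945 rad
cos(44 deg) = 0.7193
sin(44 deg) = 0.6947
exp(theta*B) = 0.7193 + 0.6947*B


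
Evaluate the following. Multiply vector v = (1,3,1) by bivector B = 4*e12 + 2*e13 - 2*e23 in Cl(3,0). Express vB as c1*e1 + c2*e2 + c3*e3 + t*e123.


vB has grade-1 (vector) and grade-3 (trivector) parts: vB = (v _| B) + (v ^ B).
Vector part <vB>_1:
  e1: -v2*b12 - v3*b13 = -(3)*(4) - (1)*(2) = -14
  e2: v1*b12 - v3*b23 = (1)*(4) - (1)*(-2) = 6
  e3: v1*b13 + v2*b23 = (1)*(2) + (3)*(-2) = -4
Trivector part <vB>_3:
  e123: v1*b23 - v2*b13 + v3*b12 = (1)*(-2) - (3)*(2) + (1)*(4) = -4
vB = -14*e1 + 6*e2 - 4*e3 - 4*e123


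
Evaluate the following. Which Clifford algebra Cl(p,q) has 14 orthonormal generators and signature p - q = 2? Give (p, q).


We need p + q = 14 and p - q = 2.
Adding: 2p = 14 + 2 = 16, so p = 8.
Then q = 14 - 8 = 6.
(p, q) = (8, 6)


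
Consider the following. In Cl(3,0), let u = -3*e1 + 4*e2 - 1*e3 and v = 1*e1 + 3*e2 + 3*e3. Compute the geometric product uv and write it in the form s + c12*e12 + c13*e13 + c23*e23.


In Cl(3,0): e_i^2 = 1, e_ie_j = -e_je_i for i != j.
Scalar part = u . v = (-3)*1 + 4*3 + (-1)*3
= -3 + 12 + (-3) = 6
e12 coeff = (-3)*3 - 4*1 = -9 - 4 = -13
e13 coeff = (-3)*3 - (-1)*1 = -9 - (-1) = -8
e23 coeff = 4*3 - (-1)*3 = 12 - (-3) = 15
uv = 6 - 13*e12 - 8*e13 + 15*e23


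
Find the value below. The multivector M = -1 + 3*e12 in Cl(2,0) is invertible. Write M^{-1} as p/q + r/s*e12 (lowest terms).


M = -1 + 3*e12, where e12^2 = -1.
Since M commutes with its reverse ~M = a - b*e12, M * ~M = a^2 - b^2*e12^2 = a^2 + b^2.
So M^{-1} = ~M / (a^2 + b^2) = (a - b*e12)/(a^2 + b^2).
a^2 + b^2 = 1 + 9 = 10
Scalar part = -1/10 = -1/10
Bivector coeff = -3/10 = -3/10
M^{-1} = -1/10 - 3/10*e12


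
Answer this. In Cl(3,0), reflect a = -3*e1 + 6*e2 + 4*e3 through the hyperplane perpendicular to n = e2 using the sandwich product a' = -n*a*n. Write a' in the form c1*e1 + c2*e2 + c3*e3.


Reflection formula: a' = -n*a*n, with n = e2 (unit vector, n^2 = 1).
For reflection through hyperplane perp to e2:
The component along e2 flips sign, others stay.
a = (-3, 6, 4)
a' = (-3, -6, 4)
a' = -3*e1 - 6*e2 + 4*e3


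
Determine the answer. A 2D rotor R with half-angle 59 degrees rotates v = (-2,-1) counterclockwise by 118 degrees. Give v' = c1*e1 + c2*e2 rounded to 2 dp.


Rotor R = cos(59deg) - sin(59deg)*e12
Rotation angle theta = 2 * 59 = 118 degrees
v' = R*v*~R rotates v by theta.
cos(118deg) = -0.4695, sin(118deg) = 0.8829
v'_1 = -2*cos(118deg) - (-1)*sin(118deg)
= -2*(-0.4695) - (-1)*0.8829
= 1.82
v'_2 = -2*sin(118deg) + (-1)*cos(118deg)
= -2*0.8829 + (-1)*(-0.4695)
= -1.30
v' = 1.82*e1 - 1.30*e2


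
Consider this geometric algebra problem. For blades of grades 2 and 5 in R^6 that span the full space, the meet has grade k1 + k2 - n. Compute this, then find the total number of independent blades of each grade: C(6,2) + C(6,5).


Meet grade = grade(A) + grade(B) - n
= 2 + 5 - 6 = 1
C(6,2) = 15
C(6,5) = 6
dim_A + dim_B = 15 + 6 = 21


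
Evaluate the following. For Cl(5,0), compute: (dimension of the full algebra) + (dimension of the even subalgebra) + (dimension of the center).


n = 5 + 0 = 5
Total dim = 2^5 = 32
Even subalgebra dim = 2^4 = 16
n is odd, so center dim = 2
Sum = 32 + 16 + 2 = 50


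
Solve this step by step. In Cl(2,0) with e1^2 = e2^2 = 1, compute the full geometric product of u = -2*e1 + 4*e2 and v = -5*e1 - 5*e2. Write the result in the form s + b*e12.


Expand: (-2*e1 + 4*e2)(-5*e1 - 5*e2)
= (-2)*(-5)*e1e1 + (-2)*(-5)*e1e2 + 4*(-5)*e2e1 + 4*(-5)*e2e2
Using e1^2 = e2^2 = 1, e2e1 = -e1e2:
Scalar part s = (-2)*(-5) + 4*(-5) = 10 + (-20) = -10
Bivector part b = (-2)*(-5) - 4*(-5) = 10 - (-20) = 30
uv = -10 + 30*e12


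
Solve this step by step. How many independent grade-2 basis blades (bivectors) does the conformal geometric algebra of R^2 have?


The conformal model of R^2 uses Cl(3,1) with m = 2 + 2 = 4 generators.
Number of grade-2 blades = C(m, 2) = C(4, 2)
= 4*3/2 = 6


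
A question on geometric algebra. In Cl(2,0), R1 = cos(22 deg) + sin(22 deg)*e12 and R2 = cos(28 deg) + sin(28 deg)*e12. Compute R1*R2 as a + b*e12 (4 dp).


Same-plane rotors commute and their half-angles add:
R1*R2 = cos(a1 + a2) + sin(a1 + a2)*e12.
a1 + a2 = 22 + 28 = 50 deg
cos(50 deg) = 0.6428
sin(50 deg) = 0.7660
R1*R2 = 0.6428 + 0.7660*e12


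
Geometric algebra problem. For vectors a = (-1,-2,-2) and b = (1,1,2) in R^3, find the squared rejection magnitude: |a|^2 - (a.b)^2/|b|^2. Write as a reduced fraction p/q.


|a|^2 = (-1)^2 + (-2)^2 + (-2)^2 = 9
|b|^2 = 1^2 + 1^2 + 2^2 = 6
a . b = (-1)*1 + (-2)*1 + (-2)*2 = -7
(a.b)^2 = (-7)^2 = 49
|rej|^2 = 9 - 49/6
= (54 - 49)/6
= 5/6
In lowest terms: 5/6


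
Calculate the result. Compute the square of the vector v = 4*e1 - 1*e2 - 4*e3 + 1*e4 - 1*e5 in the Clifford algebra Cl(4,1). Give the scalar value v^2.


v^2 = sum of c_i^2 * e_i^2
Positive signature terms (e_i^2 = +1): 4^2 + (-1)^2 + (-4)^2 + 1^2 = 34
Negative signature terms (e_j^2 = -1): (-1)^2 = 1
v^2 = 34 - 1 = 33


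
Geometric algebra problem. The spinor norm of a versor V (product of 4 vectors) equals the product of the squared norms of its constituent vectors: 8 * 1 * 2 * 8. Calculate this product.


Spinor norm N(V) = |v1|^2 * |v2|^2 * ... * |v4|^2
= 8 * 1 * 2 * 8
Running product: 8, 8, 16, 128
N(V) = 128


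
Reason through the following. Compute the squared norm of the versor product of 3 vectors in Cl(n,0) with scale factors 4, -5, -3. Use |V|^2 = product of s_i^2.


Each vector v_i has |v_i|^2 = s_i^2
Squared scales: 4^2 = 16, (-5)^2 = 25, (-3)^2 = 9
|V|^2 = 16 * 25 * 9
= 3600


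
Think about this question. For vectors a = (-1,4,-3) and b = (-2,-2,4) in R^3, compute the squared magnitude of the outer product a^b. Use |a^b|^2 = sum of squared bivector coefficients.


a wedge b = (a1*b2 - a2*b1)*e12 + (a1*b3 - a3*b1)*e13 + (a2*b3 - a3*b2)*e23
e12 coeff: (-1)*(-2) - 4*(-2) = 2 - (-8) = 10
e13 coeff: (-1)*4 - (-3)*(-2) = -4 - 6 = -10
e23 coeff: 4*4 - (-3)*(-2) = 16 - 6 = 10
|a wedge b|^2 = 10^2 + (-10)^2 + 10^2
= 100 + 100 + 100
= 300


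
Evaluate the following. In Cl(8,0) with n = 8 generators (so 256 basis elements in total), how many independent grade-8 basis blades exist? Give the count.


Number of grade-k basis blades in Cl(p,q) with n = p + q is C(n, k).
n = 8 + 0 = 8
C(8, 8) = 8! / (8! * 0!)
= 40320 / (40320 * 1)
= 1


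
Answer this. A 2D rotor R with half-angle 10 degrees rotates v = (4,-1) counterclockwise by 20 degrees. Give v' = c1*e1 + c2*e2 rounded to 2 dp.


Rotor R = cos(10deg) - sin(10deg)*e12
Rotation angle theta = 2 * 10 = 20 degrees
v' = R*v*~R rotates v by theta.
cos(20deg) = 0.9397, sin(20deg) = 0.3420
v'_1 = 4*cos(20deg) - (-1)*sin(20deg)
= 4*0.9397 - (-1)*0.3420
= 4.10
v'_2 = 4*sin(20deg) + (-1)*cos(20deg)
= 4*0.3420 + (-1)*0.9397
= 0.43
v' = 4.10*e1 + 0.43*e2


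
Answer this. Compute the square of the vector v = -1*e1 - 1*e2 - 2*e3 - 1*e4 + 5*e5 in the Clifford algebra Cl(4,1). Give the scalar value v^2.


v^2 = sum of c_i^2 * e_i^2
Positive signature terms (e_i^2 = +1): (-1)^2 + (-1)^2 + (-2)^2 + (-1)^2 = 7
Negative signature terms (e_j^2 = -1): 5^2 = 25
v^2 = 7 - 25 = -18


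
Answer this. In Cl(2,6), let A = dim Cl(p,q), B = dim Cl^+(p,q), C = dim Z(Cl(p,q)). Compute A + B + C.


n = 2 + 6 = 8
Total dim = 2^8 = 256
Even subalgebra dim = 2^7 = 128
n is even, so center dim = 1
Sum = 256 + 128 + 1 = 385


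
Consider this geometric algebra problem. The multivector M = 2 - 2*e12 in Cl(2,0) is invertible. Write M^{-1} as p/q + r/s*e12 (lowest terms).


M = 2 - 2*e12, where e12^2 = -1.
Since M commutes with its reverse ~M = a - b*e12, M * ~M = a^2 - b^2*e12^2 = a^2 + b^2.
So M^{-1} = ~M / (a^2 + b^2) = (a - b*e12)/(a^2 + b^2).
a^2 + b^2 = 4 + 4 = 8
Scalar part = 2/8 = 1/4
Bivector coeff = 2/8 = 1/4
M^{-1} = 1/4 + 1/4*e12


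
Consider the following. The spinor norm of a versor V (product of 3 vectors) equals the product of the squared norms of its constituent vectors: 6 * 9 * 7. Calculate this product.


Spinor norm N(V) = |v1|^2 * |v2|^2 * ... * |v3|^2
= 6 * 9 * 7
Running product: 6, 54, 378
N(V) = 378


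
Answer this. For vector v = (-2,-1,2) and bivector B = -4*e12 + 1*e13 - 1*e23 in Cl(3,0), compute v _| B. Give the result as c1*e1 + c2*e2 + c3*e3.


Left contraction v _| B = <vB>_1 (grade-1 part of the geometric product vB).
Using e1_|e12 = e2, e2_|e12 = -e1, e1_|e13 = e3, e3_|e13 = -e1, e2_|e23 = e3, e3_|e23 = -e2:
e1 coeff: -v2*b12 - v3*b13 = -(-1)*(-4) - (2)*(1) = -6
e2 coeff: v1*b12 - v3*b23 = (-2)*(-4) - (2)*(-1) = 10
e3 coeff: v1*b13 + v2*b23 = (-2)*(1) + (-1)*(-1) = -1
v _| B = -6*e1 + 10*e2 - 1*e3


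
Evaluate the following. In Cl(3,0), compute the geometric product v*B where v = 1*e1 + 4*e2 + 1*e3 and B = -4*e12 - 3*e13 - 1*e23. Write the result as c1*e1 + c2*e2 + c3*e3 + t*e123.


vB has grade-1 (vector) and grade-3 (trivector) parts: vB = (v _| B) + (v ^ B).
Vector part <vB>_1:
  e1: -v2*b12 - v3*b13 = -(4)*(-4) - (1)*(-3) = 19
  e2: v1*b12 - v3*b23 = (1)*(-4) - (1)*(-1) = -3
  e3: v1*b13 + v2*b23 = (1)*(-3) + (4)*(-1) = -7
Trivector part <vB>_3:
  e123: v1*b23 - v2*b13 + v3*b12 = (1)*(-1) - (4)*(-3) + (1)*(-4) = 7
vB = 19*e1 - 3*e2 - 7*e3 + 7*e123


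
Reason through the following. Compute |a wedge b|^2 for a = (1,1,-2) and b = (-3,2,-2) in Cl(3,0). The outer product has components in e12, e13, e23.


a wedge b = (a1*b2 - a2*b1)*e12 + (a1*b3 - a3*b1)*e13 + (a2*b3 - a3*b2)*e23
e12 coeff: 1*2 - 1*(-3) = 2 - (-3) = 5
e13 coeff: 1*(-2) - (-2)*(-3) = -2 - 6 = -8
e23 coeff: 1*(-2) - (-2)*2 = -2 - (-4) = 2
|a wedge b|^2 = 5^2 + (-8)^2 + 2^2
= 25 + 64 + 4
= 93


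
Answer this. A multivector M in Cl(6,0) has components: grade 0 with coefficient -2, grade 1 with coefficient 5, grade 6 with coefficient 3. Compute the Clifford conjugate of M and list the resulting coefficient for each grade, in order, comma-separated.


Clifford conjugate sign for grade k: (-1)^(k(k+1)/2)
Grade 0: (-1)^(0*1/2) = (-1)^0 = 1, coeff -2 -> -2
Grade 1: (-1)^(1*2/2) = (-1)^1 = -1, coeff 5 -> -5
Grade 6: (-1)^(6*7/2) = (-1)^21 = -1, coeff 3 -> -3
Conjugated coefficients: -2, -5, -3


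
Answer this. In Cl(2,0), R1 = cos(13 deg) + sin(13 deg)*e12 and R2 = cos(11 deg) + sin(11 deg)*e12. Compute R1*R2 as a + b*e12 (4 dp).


Same-plane rotors commute and their half-angles add:
R1*R2 = cos(a1 + a2) + sin(a1 + a2)*e12.
a1 + a2 = 13 + 11 = 24 deg
cos(24 deg) = 0.9135
sin(24 deg) = 0.4067
R1*R2 = 0.9135 + 0.4067*e12


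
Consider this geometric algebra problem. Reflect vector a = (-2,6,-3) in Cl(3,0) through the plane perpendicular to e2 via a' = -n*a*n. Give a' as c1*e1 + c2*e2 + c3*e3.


Reflection formula: a' = -n*a*n, with n = e2 (unit vector, n^2 = 1).
For reflection through hyperplane perp to e2:
The component along e2 flips sign, others stay.
a = (-2, 6, -3)
a' = (-2, -6, -3)
a' = -2*e1 - 6*e2 - 3*e3


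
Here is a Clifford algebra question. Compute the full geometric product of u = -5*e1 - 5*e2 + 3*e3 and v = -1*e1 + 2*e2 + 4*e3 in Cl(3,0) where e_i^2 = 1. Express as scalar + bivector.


In Cl(3,0): e_i^2 = 1, e_ie_j = -e_je_i for i != j.
Scalar part = u . v = (-5)*(-1) + (-5)*2 + 3*4
= 5 + (-10) + 12 = 7
e12 coeff = (-5)*2 - (-5)*(-1) = -10 - 5 = -15
e13 coeff = (-5)*4 - 3*(-1) = -20 - (-3) = -17
e23 coeff = (-5)*4 - 3*2 = -20 - 6 = -26
uv = 7 - 15*e12 - 17*e13 - 26*e23


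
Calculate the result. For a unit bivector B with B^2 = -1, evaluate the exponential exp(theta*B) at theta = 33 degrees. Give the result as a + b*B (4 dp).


For a unit bivector B with B^2 = -1, the exponential series gives
e^(theta*B) = cos(theta) + sin(theta)*B (the GA analogue of Euler's formula).
theta = 33 degrees = 0.575959 rad
cos(33 deg) = 0.8387
sin(33 deg) = 0.5446
exp(theta*B) = 0.8387 + 0.5446*B


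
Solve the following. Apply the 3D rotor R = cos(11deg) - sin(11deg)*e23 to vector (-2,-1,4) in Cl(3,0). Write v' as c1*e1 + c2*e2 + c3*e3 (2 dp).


Rotor R = cos(11deg) - sin(11deg)*e23
Rotation angle theta = 2 * 11 = 22 degrees in the e23 plane (e2 -> e3).
The component perpendicular to the plane (e1) is invariant: v'_1 = v1 = -2.00
cos(22deg) = 0.9272, sin(22deg) = 0.3746
v'_2 = v2*cos(theta) - v3*sin(theta) = -1*0.9272 - 4*0.3746 = -2.43
v'_3 = v2*sin(theta) + v3*cos(theta) = -1*0.3746 + 4*0.9272 = 3.33
v' = -2.00*e1 - 2.43*e2 + 3.33*e3


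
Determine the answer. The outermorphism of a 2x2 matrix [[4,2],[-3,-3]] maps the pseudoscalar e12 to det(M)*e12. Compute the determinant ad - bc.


The outermorphism of a linear map f sends e1^e2 to f(e1)^f(e2).
f(e1) = 4*e1 - 3*e2
f(e2) = 2*e1 - 3*e2
f(e1) ^ f(e2) = (4*e1 - 3*e2) ^ (2*e1 - 3*e2)
= 4*(-3)*e12 + (-3)*2*e21
= (-12 - (-6))*e12
= -6*e12
Coefficient = -6


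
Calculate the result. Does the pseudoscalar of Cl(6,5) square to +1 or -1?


The pseudoscalar I = e1...e_n (product of all n generators) of Cl(p,q) satisfies I^2 = (-1)^(q + n(n-1)/2).
p = 6, q = 5, n = p + q = 11
n(n-1)/2 = 11 * 10 / 2 = 55
Exponent = q + n(n-1)/2 = 5 + 55 = 60
I^2 = (-1)^60 = +1


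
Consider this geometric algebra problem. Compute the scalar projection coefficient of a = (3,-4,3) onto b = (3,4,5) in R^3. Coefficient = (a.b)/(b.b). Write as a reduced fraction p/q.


Projection coefficient = (a . b) / (b . b)
a . b = 3*3 + (-4)*4 + 3*5
= 9 + (-16) + 15 = 8
b . b = 3^2 + 4^2 + 5^2
= 9 + 16 + 25 = 50
Coefficient = 8/50
In lowest terms: 4/25


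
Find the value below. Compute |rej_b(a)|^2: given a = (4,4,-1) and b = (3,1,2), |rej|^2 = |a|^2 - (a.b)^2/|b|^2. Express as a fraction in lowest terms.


|a|^2 = 4^2 + 4^2 + (-1)^2 = 33
|b|^2 = 3^2 + 1^2 + 2^2 = 14
a . b = 4*3 + 4*1 + (-1)*2 = 14
(a.b)^2 = 14^2 = 196
|rej|^2 = 33 - 196/14
= (462 - 196)/14
= 266/14
In lowest terms: 19/1


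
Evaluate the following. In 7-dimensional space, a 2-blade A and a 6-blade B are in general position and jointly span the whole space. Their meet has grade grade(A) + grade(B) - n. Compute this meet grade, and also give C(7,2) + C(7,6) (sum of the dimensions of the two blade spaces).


Meet grade = grade(A) + grade(B) - n
= 2 + 6 - 7 = 1
C(7,2) = 21
C(7,6) = 7
dim_A + dim_B = 21 + 7 = 28


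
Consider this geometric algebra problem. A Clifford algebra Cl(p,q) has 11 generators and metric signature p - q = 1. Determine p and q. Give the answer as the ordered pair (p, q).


We need p + q = 11 and p - q = 1.
Adding: 2p = 11 + 1 = 12, so p = 6.
Then q = 11 - 6 = 5.
(p, q) = (6, 5)


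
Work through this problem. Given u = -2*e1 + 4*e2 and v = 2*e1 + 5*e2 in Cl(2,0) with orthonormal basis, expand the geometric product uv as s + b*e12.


Expand: (-2*e1 + 4*e2)(2*e1 + 5*e2)
= (-2)*2*e1e1 + (-2)*5*e1e2 + 4*2*e2e1 + 4*5*e2e2
Using e1^2 = e2^2 = 1, e2e1 = -e1e2:
Scalar part s = (-2)*2 + 4*5 = -4 + 20 = 16
Bivector part b = (-2)*5 - 4*2 = -10 - 8 = -18
uv = 16 - 18*e12


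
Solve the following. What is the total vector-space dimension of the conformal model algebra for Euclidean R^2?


The conformal model of R^2 uses Cl(3,1): the 2 Euclidean generators plus two extra orthogonal generators e+ (e+^2 = +1) and e- (e-^2 = -1), from which the null vectors e0, einf are built.
Number of generators m = 2 + 2 = 4.
dim Cl(p,q) = 2^m = 2^4 = 16


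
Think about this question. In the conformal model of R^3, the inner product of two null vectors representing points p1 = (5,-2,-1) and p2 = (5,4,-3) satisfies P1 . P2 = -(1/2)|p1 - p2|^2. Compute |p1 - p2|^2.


p1 - p2 = (0, -6, 2)
|p1 - p2|^2 = 0^2 + (-6)^2 + 2^2
= 0 + 36 + 4
= 40


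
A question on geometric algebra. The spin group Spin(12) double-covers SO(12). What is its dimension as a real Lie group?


Spin(n) double-covers SO(n); both have Lie algebra so(n) of dimension n(n-1)/2.
n = 12
n(n-1) = 12 * 11 = 132
dim Spin(12) = 132/2 = 66


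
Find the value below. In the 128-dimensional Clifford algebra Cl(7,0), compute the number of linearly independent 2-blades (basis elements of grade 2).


Number of grade-k basis blades in Cl(p,q) with n = p + q is C(n, k).
n = 7 + 0 = 7
C(7, 2) = 7! / (2! * 5!)
= 5040 / (2 * 120)
= 21


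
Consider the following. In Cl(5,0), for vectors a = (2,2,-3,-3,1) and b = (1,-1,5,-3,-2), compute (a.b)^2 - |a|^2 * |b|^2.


a . b = 2*1 + 2*(-1) + (-3)*5 + (-3)*(-3) + 1*(-2)
= 2 + (-2) + (-15) + 9 + (-2) = -8
|a|^2 = 2^2 + 2^2 + (-3)^2 + (-3)^2 + 1^2 = 27
|b|^2 = 1^2 + (-1)^2 + 5^2 + (-3)^2 + (-2)^2 = 40
(a.b)^2 = (-8)^2 = 64
|a|^2 * |b|^2 = 27 * 40 = 1080
Result = 64 - 1080 = -1016


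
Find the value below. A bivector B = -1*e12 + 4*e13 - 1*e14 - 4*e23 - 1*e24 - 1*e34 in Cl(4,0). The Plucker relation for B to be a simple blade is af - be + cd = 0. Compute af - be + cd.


Plucker relation: af - be + cd
a*f = (-1)*(-1) = 1
b*e = 4*(-1) = -4
c*d = (-1)*(-4) = 4
af - be + cd = 1 - (-4) + 4
= 9


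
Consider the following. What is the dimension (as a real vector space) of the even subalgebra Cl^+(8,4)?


Even subalgebra dimension = 2^(n-1)
n = 8 + 4 = 12
2^(12 - 1) = 2^11 = 2048
Verification: sum of C(12,k) for even k = 1 + 66 + 495 + 924 + 495 + 66 + 1 = 2048
Result = 2048


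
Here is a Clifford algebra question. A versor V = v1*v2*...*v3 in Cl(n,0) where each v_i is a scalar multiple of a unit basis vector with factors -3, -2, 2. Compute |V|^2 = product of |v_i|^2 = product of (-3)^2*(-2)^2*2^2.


Each vector v_i has |v_i|^2 = s_i^2
Squared scales: (-3)^2 = 9, (-2)^2 = 4, 2^2 = 4
|V|^2 = 9 * 4 * 4
= 144


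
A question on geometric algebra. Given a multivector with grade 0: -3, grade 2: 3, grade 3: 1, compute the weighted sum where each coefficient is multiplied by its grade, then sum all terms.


Grade-weighted sum = sum of grade_k * coefficient_k
0*(-3) = 0
2*3 = 6
3*1 = 3
Total = 0 + 6 + 3 = 9


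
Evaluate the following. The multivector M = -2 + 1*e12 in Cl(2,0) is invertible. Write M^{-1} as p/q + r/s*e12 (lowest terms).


M = -2 + 1*e12, where e12^2 = -1.
Since M commutes with its reverse ~M = a - b*e12, M * ~M = a^2 - b^2*e12^2 = a^2 + b^2.
So M^{-1} = ~M / (a^2 + b^2) = (a - b*e12)/(a^2 + b^2).
a^2 + b^2 = 4 + 1 = 5
Scalar part = -2/5 = -2/5
Bivector coeff = -1/5 = -1/5
M^{-1} = -2/5 - 1/5*e12


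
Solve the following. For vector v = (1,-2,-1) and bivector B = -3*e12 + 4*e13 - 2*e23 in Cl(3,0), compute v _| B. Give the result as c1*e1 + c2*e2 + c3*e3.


Left contraction v _| B = <vB>_1 (grade-1 part of the geometric product vB).
Using e1_|e12 = e2, e2_|e12 = -e1, e1_|e13 = e3, e3_|e13 = -e1, e2_|e23 = e3, e3_|e23 = -e2:
e1 coeff: -v2*b12 - v3*b13 = -(-2)*(-3) - (-1)*(4) = -2
e2 coeff: v1*b12 - v3*b23 = (1)*(-3) - (-1)*(-2) = -5
e3 coeff: v1*b13 + v2*b23 = (1)*(4) + (-2)*(-2) = 8
v _| B = -2*e1 - 5*e2 + 8*e3


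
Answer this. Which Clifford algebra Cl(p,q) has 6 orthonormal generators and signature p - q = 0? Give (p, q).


We need p + q = 6 and p - q = 0.
Adding: 2p = 6 + 0 = 6, so p = 3.
Then q = 6 - 3 = 3.
(p, q) = (3, 3)


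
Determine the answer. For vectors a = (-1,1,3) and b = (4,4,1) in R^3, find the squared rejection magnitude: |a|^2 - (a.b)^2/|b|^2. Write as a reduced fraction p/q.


|a|^2 = (-1)^2 + 1^2 + 3^2 = 11
|b|^2 = 4^2 + 4^2 + 1^2 = 33
a . b = (-1)*4 + 1*4 + 3*1 = 3
(a.b)^2 = 3^2 = 9
|rej|^2 = 11 - 9/33
= (363 - 9)/33
= 354/33
In lowest terms: 118/11


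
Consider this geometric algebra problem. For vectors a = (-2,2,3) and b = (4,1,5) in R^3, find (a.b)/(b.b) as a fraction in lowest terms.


Projection coefficient = (a . b) / (b . b)
a . b = (-2)*4 + 2*1 + 3*5
= -8 + 2 + 15 = 9
b . b = 4^2 + 1^2 + 5^2
= 16 + 1 + 25 = 42
Coefficient = 9/42
In lowest terms: 3/14


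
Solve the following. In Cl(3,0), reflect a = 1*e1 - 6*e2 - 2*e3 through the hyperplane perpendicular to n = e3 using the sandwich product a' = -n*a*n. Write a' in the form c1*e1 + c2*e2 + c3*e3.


Reflection formula: a' = -n*a*n, with n = e3 (unit vector, n^2 = 1).
For reflection through hyperplane perp to e3:
The component along e3 flips sign, others stay.
a = (1, -6, -2)
a' = (1, -6, 2)
a' = 1*e1 - 6*e2 + 2*e3


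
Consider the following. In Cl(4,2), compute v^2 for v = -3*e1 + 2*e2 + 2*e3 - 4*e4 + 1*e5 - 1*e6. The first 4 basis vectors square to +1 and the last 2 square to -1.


v^2 = sum of c_i^2 * e_i^2
Positive signature terms (e_i^2 = +1): (-3)^2 + 2^2 + 2^2 + (-4)^2 = 33
Negative signature terms (e_j^2 = -1): 1^2 + (-1)^2 = 2
v^2 = 33 - 2 = 31


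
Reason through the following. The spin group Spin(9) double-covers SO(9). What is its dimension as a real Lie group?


Spin(n) double-covers SO(n); both have Lie algebra so(n) of dimension n(n-1)/2.
n = 9
n(n-1) = 9 * 8 = 72
dim Spin(9) = 72/2 = 36


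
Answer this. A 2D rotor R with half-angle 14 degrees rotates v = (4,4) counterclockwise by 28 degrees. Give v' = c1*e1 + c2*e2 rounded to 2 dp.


Rotor R = cos(14deg) - sin(14deg)*e12
Rotation angle theta = 2 * 14 = 28 degrees
v' = R*v*~R rotates v by theta.
cos(28deg) = 0.8829, sin(28deg) = 0.4695
v'_1 = 4*cos(28deg) - 4*sin(28deg)
= 4*0.8829 - 4*0.4695
= 1.65
v'_2 = 4*sin(28deg) + 4*cos(28deg)
= 4*0.4695 + 4*0.8829
= 5.41
v' = 1.65*e1 + 5.41*e2


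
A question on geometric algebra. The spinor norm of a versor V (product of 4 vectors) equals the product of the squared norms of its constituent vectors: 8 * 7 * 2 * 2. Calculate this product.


Spinor norm N(V) = |v1|^2 * |v2|^2 * ... * |v4|^2
= 8 * 7 * 2 * 2
Running product: 8, 56, 112, 224
N(V) = 224


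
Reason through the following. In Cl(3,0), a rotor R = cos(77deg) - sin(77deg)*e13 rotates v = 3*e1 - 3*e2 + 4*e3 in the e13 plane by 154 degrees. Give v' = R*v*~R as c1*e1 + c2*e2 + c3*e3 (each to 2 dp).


Rotor R = cos(77deg) - sin(77deg)*e13
Rotation angle theta = 2 * 77 = 154 degrees in the e13 plane (e1 -> e3).
The component perpendicular to the plane (e2) is invariant: v'_2 = v2 = -3.00
cos(154deg) = -0.8988, sin(154deg) = 0.4384
v'_1 = v1*cos(theta) - v3*sin(theta) = 3*(-0.8988) - 4*0.4384 = -4.45
v'_3 = v1*sin(theta) + v3*cos(theta) = 3*0.4384 + 4*(-0.8988) = -2.28
v' = -4.45*e1 - 3.00*e2 - 2.28*e3


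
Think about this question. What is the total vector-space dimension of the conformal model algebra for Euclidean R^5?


The conformal model of R^5 uses Cl(6,1): the 5 Euclidean generators plus two extra orthogonal generators e+ (e+^2 = +1) and e- (e-^2 = -1), from which the null vectors e0, einf are built.
Number of generators m = 5 + 2 = 7.
dim Cl(p,q) = 2^m = 2^7 = 128


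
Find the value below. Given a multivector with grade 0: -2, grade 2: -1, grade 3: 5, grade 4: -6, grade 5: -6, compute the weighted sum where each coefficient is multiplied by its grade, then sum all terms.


Grade-weighted sum = sum of grade_k * coefficient_k
0*(-2) = 0
2*(-1) = -2
3*5 = 15
4*(-6) = -24
5*(-6) = -30
Total = 0 + (-2) + 15 + (-24) + (-30) = -41


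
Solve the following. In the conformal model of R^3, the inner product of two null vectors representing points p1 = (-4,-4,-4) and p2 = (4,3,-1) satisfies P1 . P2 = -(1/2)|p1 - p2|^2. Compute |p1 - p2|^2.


p1 - p2 = (-8, -7, -3)
|p1 - p2|^2 = (-8)^2 + (-7)^2 + (-3)^2
= 64 + 49 + 9
= 122


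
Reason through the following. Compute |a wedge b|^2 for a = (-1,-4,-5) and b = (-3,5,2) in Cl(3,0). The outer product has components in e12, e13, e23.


a wedge b = (a1*b2 - a2*b1)*e12 + (a1*b3 - a3*b1)*e13 + (a2*b3 - a3*b2)*e23
e12 coeff: (-1)*5 - (-4)*(-3) = -5 - 12 = -17
e13 coeff: (-1)*2 - (-5)*(-3) = -2 - 15 = -17
e23 coeff: (-4)*2 - (-5)*5 = -8 - (-25) = 17
|a wedge b|^2 = (-17)^2 + (-17)^2 + 17^2
= 289 + 289 + 289
= 867


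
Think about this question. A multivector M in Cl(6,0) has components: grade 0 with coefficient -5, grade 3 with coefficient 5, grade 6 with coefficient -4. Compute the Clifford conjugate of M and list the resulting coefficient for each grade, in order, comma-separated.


Clifford conjugate sign for grade k: (-1)^(k(k+1)/2)
Grade 0: (-1)^(0*1/2) = (-1)^0 = 1, coeff -5 -> -5
Grade 3: (-1)^(3*4/2) = (-1)^6 = 1, coeff 5 -> 5
Grade 6: (-1)^(6*7/2) = (-1)^21 = -1, coeff -4 -> 4
Conjugated coefficients: -5, 5, 4


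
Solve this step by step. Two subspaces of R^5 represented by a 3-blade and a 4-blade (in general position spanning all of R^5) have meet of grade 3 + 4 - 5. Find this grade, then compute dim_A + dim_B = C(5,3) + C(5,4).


Meet grade = grade(A) + grade(B) - n
= 3 + 4 - 5 = 2
C(5,3) = 10
C(5,4) = 5
dim_A + dim_B = 10 + 5 = 15


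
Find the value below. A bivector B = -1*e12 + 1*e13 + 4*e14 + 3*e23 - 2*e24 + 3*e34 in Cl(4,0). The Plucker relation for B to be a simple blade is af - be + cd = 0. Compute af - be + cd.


Plucker relation: af - be + cd
a*f = (-1)*3 = -3
b*e = 1*(-2) = -2
c*d = 4*3 = 12
af - be + cd = -3 - (-2) + 12
= 11


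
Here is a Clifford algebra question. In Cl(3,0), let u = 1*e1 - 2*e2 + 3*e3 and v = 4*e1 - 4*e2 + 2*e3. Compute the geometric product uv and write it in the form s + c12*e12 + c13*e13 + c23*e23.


In Cl(3,0): e_i^2 = 1, e_ie_j = -e_je_i for i != j.
Scalar part = u . v = 1*4 + (-2)*(-4) + 3*2
= 4 + 8 + 6 = 18
e12 coeff = 1*(-4) - (-2)*4 = -4 - (-8) = 4
e13 coeff = 1*2 - 3*4 = 2 - 12 = -10
e23 coeff = (-2)*2 - 3*(-4) = -4 - (-12) = 8
uv = 18 + 4*e12 - 10*e13 + 8*e23


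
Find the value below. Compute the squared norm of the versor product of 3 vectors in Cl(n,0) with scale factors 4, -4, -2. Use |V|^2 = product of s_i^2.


Each vector v_i has |v_i|^2 = s_i^2
Squared scales: 4^2 = 16, (-4)^2 = 16, (-2)^2 = 4
|V|^2 = 16 * 16 * 4
= 1024


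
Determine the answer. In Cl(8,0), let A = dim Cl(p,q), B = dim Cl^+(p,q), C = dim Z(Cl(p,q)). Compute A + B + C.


n = 8 + 0 = 8
Total dim = 2^8 = 256
Even subalgebra dim = 2^7 = 128
n is even, so center dim = 1
Sum = 256 + 128 + 1 = 385


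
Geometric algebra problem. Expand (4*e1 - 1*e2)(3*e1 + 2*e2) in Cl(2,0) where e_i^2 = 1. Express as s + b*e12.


Expand: (4*e1 - 1*e2)(3*e1 + 2*e2)
= 4*3*e1e1 + 4*2*e1e2 + (-1)*3*e2e1 + (-1)*2*e2e2
Using e1^2 = e2^2 = 1, e2e1 = -e1e2:
Scalar part s = 4*3 + (-1)*2 = 12 + (-2) = 10
Bivector part b = 4*2 - (-1)*3 = 8 - (-3) = 11
uv = 10 + 11*e12


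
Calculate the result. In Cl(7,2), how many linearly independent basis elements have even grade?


Even subalgebra dimension = 2^(n-1)
n = 7 + 2 = 9
2^(9 - 1) = 2^8 = 256
Verification: sum of C(9,k) for even k = 1 + 36 + 126 + 84 + 9 = 256
Result = 256


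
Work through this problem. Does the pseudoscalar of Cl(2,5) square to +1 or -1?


The pseudoscalar I = e1...e_n (product of all n generators) of Cl(p,q) satisfies I^2 = (-1)^(q + n(n-1)/2).
p = 2, q = 5, n = p + q = 7
n(n-1)/2 = 7 * 6 / 2 = 21
Exponent = q + n(n-1)/2 = 5 + 21 = 26
I^2 = (-1)^26 = +1


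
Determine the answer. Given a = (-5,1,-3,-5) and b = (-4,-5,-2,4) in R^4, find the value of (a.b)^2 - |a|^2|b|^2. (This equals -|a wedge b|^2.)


a . b = (-5)*(-4) + 1*(-5) + (-3)*(-2) + (-5)*4
= 20 + (-5) + 6 + (-20) = 1
|a|^2 = (-5)^2 + 1^2 + (-3)^2 + (-5)^2 = 60
|b|^2 = (-4)^2 + (-5)^2 + (-2)^2 + 4^2 = 61
(a.b)^2 = 1^2 = 1
|a|^2 * |b|^2 = 60 * 61 = 3660
Result = 1 - 3660 = -3659


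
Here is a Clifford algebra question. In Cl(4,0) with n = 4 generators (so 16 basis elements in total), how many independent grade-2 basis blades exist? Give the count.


Number of grade-k basis blades in Cl(p,q) with n = p + q is C(n, k).
n = 4 + 0 = 4
C(4, 2) = 4! / (2! * 2!)
= 24 / (2 * 2)
= 6


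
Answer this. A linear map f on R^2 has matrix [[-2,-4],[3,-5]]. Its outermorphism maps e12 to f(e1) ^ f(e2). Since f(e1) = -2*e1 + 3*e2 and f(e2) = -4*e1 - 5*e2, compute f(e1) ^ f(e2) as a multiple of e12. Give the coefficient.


The outermorphism of a linear map f sends e1^e2 to f(e1)^f(e2).
f(e1) = -2*e1 + 3*e2
f(e2) = -4*e1 - 5*e2
f(e1) ^ f(e2) = (-2*e1 + 3*e2) ^ (-4*e1 - 5*e2)
= (-2)*(-5)*e12 + 3*(-4)*e21
= (10 - (-12))*e12
= 22*e12
Coefficient = 22


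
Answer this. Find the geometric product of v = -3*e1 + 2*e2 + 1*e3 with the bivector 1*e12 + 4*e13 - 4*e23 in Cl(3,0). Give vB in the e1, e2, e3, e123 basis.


vB has grade-1 (vector) and grade-3 (trivector) parts: vB = (v _| B) + (v ^ B).
Vector part <vB>_1:
  e1: -v2*b12 - v3*b13 = -(2)*(1) - (1)*(4) = -6
  e2: v1*b12 - v3*b23 = (-3)*(1) - (1)*(-4) = 1
  e3: v1*b13 + v2*b23 = (-3)*(4) + (2)*(-4) = -20
Trivector part <vB>_3:
  e123: v1*b23 - v2*b13 + v3*b12 = (-3)*(-4) - (2)*(4) + (1)*(1) = 5
vB = -6*e1 + 1*e2 - 20*e3 + 5*e123


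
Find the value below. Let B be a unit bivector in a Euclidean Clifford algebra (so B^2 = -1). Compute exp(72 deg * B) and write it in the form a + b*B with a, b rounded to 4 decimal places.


For a unit bivector B with B^2 = -1, the exponential series gives
e^(theta*B) = cos(theta) + sin(theta)*B (the GA analogue of Euler's formula).
theta = 72 degrees = 1.256637 rad
cos(72 deg) = 0.3090
sin(72 deg) = 0.9511
exp(theta*B) = 0.3090 + 0.9511*B


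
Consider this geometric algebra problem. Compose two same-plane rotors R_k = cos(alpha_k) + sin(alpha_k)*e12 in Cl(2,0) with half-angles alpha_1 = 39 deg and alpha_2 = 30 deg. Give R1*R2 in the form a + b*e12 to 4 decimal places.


Same-plane rotors commute and their half-angles add:
R1*R2 = cos(a1 + a2) + sin(a1 + a2)*e12.
a1 + a2 = 39 + 30 = 69 deg
cos(69 deg) = 0.3584
sin(69 deg) = 0.9336
R1*R2 = 0.3584 + 0.9336*e12


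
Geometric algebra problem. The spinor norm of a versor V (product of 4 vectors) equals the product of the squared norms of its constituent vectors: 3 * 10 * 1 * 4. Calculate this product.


Spinor norm N(V) = |v1|^2 * |v2|^2 * ... * |v4|^2
= 3 * 10 * 1 * 4
Running product: 3, 30, 30, 120
N(V) = 120


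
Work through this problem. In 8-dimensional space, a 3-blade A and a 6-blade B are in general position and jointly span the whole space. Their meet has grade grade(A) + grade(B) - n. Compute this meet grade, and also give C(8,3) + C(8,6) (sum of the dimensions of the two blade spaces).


Meet grade = grade(A) + grade(B) - n
= 3 + 6 - 8 = 1
C(8,3) = 56
C(8,6) = 28
dim_A + dim_B = 56 + 28 = 84


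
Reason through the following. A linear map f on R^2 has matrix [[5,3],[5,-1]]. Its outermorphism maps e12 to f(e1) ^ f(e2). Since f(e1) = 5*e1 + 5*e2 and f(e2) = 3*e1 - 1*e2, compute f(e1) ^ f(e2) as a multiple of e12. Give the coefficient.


The outermorphism of a linear map f sends e1^e2 to f(e1)^f(e2).
f(e1) = 5*e1 + 5*e2
f(e2) = 3*e1 - 1*e2
f(e1) ^ f(e2) = (5*e1 + 5*e2) ^ (3*e1 - 1*e2)
= 5*(-1)*e12 + 5*3*e21
= (-5 - 15)*e12
= -20*e12
Coefficient = -20


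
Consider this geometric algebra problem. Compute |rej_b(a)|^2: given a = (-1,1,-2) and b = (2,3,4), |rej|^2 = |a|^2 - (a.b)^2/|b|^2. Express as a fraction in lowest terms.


|a|^2 = (-1)^2 + 1^2 + (-2)^2 = 6
|b|^2 = 2^2 + 3^2 + 4^2 = 29
a . b = (-1)*2 + 1*3 + (-2)*4 = -7
(a.b)^2 = (-7)^2 = 49
|rej|^2 = 6 - 49/29
= (174 - 49)/29
= 125/29
In lowest terms: 125/29


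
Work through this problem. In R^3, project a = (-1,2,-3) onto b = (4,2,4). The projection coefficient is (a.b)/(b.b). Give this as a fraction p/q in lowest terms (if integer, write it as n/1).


Projection coefficient = (a . b) / (b . b)
a . b = (-1)*4 + 2*2 + (-3)*4
= -4 + 4 + (-12) = -12
b . b = 4^2 + 2^2 + 4^2
= 16 + 4 + 16 = 36
Coefficient = -12/36
In lowest terms: -1/3


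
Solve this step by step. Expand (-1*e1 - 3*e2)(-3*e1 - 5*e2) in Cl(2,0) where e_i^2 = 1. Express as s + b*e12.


Expand: (-1*e1 - 3*e2)(-3*e1 - 5*e2)
= (-1)*(-3)*e1e1 + (-1)*(-5)*e1e2 + (-3)*(-3)*e2e1 + (-3)*(-5)*e2e2
Using e1^2 = e2^2 = 1, e2e1 = -e1e2:
Scalar part s = (-1)*(-3) + (-3)*(-5) = 3 + 15 = 18
Bivector part b = (-1)*(-5) - (-3)*(-3) = 5 - 9 = -4
uv = 18 - 4*e12


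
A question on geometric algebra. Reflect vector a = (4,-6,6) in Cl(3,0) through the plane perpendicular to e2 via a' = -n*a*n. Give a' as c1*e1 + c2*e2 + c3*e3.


Reflection formula: a' = -n*a*n, with n = e2 (unit vector, n^2 = 1).
For reflection through hyperplane perp to e2:
The component along e2 flips sign, others stay.
a = (4, -6, 6)
a' = (4, 6, 6)
a' = 4*e1 + 6*e2 + 6*e3


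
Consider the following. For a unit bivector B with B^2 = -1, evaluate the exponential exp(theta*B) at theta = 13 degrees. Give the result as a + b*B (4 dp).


For a unit bivector B with B^2 = -1, the exponential series gives
e^(theta*B) = cos(theta) + sin(theta)*B (the GA analogue of Euler's formula).
theta = 13 degrees = 0.226893 rad
cos(13 deg) = 0.9744
sin(13 deg) = 0.2250
exp(theta*B) = 0.9744 + 0.2250*B


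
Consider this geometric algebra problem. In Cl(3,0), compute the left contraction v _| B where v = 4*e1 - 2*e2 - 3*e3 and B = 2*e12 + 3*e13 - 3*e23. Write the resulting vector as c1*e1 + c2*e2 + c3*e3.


Left contraction v _| B = <vB>_1 (grade-1 part of the geometric product vB).
Using e1_|e12 = e2, e2_|e12 = -e1, e1_|e13 = e3, e3_|e13 = -e1, e2_|e23 = e3, e3_|e23 = -e2:
e1 coeff: -v2*b12 - v3*b13 = -(-2)*(2) - (-3)*(3) = 13
e2 coeff: v1*b12 - v3*b23 = (4)*(2) - (-3)*(-3) = -1
e3 coeff: v1*b13 + v2*b23 = (4)*(3) + (-2)*(-3) = 18
v _| B = 13*e1 - 1*e2 + 18*e3


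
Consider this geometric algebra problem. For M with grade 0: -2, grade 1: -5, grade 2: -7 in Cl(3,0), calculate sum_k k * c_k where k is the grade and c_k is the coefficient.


Grade-weighted sum = sum of grade_k * coefficient_k
0*(-2) = 0
1*(-5) = -5
2*(-7) = -14
Total = 0 + (-5) + (-14) = -19


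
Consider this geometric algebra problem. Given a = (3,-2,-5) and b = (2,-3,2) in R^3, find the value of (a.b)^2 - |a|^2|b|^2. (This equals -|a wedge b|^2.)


a . b = 3*2 + (-2)*(-3) + (-5)*2
= 6 + 6 + (-10) = 2
|a|^2 = 3^2 + (-2)^2 + (-5)^2 = 38
|b|^2 = 2^2 + (-3)^2 + 2^2 = 17
(a.b)^2 = 2^2 = 4
|a|^2 * |b|^2 = 38 * 17 = 646
Result = 4 - 646 = -642


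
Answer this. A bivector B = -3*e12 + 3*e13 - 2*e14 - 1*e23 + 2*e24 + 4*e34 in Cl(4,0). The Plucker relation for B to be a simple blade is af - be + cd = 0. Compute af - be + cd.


Plucker relation: af - be + cd
a*f = (-3)*4 = -12
b*e = 3*2 = 6
c*d = (-2)*(-1) = 2
af - be + cd = -12 - 6 + 2
= -16


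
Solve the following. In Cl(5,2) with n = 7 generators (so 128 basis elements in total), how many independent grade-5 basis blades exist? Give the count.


Number of grade-k basis blades in Cl(p,q) with n = p + q is C(n, k).
n = 5 + 2 = 7
C(7, 5) = 7! / (5! * 2!)
= 5040 / (120 * 2)
= 21


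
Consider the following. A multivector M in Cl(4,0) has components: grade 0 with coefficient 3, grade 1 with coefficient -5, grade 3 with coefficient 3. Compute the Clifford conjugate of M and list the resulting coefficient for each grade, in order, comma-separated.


Clifford conjugate sign for grade k: (-1)^(k(k+1)/2)
Grade 0: (-1)^(0*1/2) = (-1)^0 = 1, coeff 3 -> 3
Grade 1: (-1)^(1*2/2) = (-1)^1 = -1, coeff -5 -> 5
Grade 3: (-1)^(3*4/2) = (-1)^6 = 1, coeff 3 -> 3
Conjugated coefficients: 3, 5, 3


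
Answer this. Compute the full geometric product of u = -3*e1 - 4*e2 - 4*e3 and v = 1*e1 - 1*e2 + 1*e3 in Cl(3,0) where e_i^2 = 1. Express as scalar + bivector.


In Cl(3,0): e_i^2 = 1, e_ie_j = -e_je_i for i != j.
Scalar part = u . v = (-3)*1 + (-4)*(-1) + (-4)*1
= -3 + 4 + (-4) = -3
e12 coeff = (-3)*(-1) - (-4)*1 = 3 - (-4) = 7
e13 coeff = (-3)*1 - (-4)*1 = -3 - (-4) = 1
e23 coeff = (-4)*1 - (-4)*(-1) = -4 - 4 = -8
uv = -3 + 7*e12 + 1*e13 - 8*e23
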